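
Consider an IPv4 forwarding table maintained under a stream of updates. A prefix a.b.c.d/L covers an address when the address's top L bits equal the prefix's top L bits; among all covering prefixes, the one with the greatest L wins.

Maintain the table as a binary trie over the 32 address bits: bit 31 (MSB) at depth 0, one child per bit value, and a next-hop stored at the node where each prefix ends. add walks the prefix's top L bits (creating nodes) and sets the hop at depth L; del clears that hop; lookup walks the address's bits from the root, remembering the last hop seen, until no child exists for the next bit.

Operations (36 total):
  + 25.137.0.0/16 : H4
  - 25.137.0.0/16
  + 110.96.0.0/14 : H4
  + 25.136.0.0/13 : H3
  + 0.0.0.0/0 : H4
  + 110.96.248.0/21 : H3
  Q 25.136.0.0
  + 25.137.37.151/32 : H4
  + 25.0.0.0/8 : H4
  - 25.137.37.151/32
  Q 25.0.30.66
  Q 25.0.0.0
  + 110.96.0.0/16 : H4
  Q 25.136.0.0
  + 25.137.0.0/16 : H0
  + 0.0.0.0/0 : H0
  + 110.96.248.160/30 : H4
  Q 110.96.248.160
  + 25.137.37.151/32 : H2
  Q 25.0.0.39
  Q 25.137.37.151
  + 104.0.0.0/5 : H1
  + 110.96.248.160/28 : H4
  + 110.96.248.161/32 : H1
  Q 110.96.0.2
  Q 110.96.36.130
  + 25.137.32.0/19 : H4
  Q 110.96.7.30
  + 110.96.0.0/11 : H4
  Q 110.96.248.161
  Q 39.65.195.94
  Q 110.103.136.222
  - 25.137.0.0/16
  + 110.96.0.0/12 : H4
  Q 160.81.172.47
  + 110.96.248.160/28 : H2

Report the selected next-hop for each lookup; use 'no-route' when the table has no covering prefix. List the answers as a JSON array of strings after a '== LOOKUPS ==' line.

Trace:
  add 25.137.0.0/16 -> H4 at depth 16
  del 25.137.0.0/16 (clear depth 16)
  add 110.96.0.0/14 -> H4 at depth 14
  add 25.136.0.0/13 -> H3 at depth 13
  add 0.0.0.0/0 -> H4 at depth 0
  add 110.96.248.0/21 -> H3 at depth 21
  lookup 25.136.0.0: bits 000110011000100 walk d0:H4→d1:-→d2:-→d3:-→d4:-→d5:-→d6:-→d7:-→d8:-→d9:-→d10:-→d11:-→d12:-→d13:H3→d14:-→d15:- -> H3
  add 25.137.37.151/32 -> H4 at depth 32
  add 25.0.0.0/8 -> H4 at depth 8
  del 25.137.37.151/32 (clear depth 32)
  lookup 25.0.30.66: bits 00011001 walk d0:H4→d1:-→d2:-→d3:-→d4:-→d5:-→d6:-→d7:-→d8:H4 -> H4
  lookup 25.0.0.0: bits 00011001 walk d0:H4→d1:-→d2:-→d3:-→d4:-→d5:-→d6:-→d7:-→d8:H4 -> H4
  add 110.96.0.0/16 -> H4 at depth 16
  lookup 25.136.0.0: bits 000110011000100 walk d0:H4→d1:-→d2:-→d3:-→d4:-→d5:-→d6:-→d7:-→d8:H4→d9:-→d10:-→d11:-→d12:-→d13:H3→d14:-→d15:- -> H3
  add 25.137.0.0/16 -> H0 at depth 16
  add 0.0.0.0/0 -> H0 at depth 0
  add 110.96.248.160/30 -> H4 at depth 30
  lookup 110.96.248.160: bits 011011100110000011111000101000 walk d0:H0→d1:-→d2:-→d3:-→d4:-→d5:-→d6:-→d7:-→d8:-→d9:-→d10:-→d11:-→d12:-→d13:-→d14:H4→d15:-→d16:H4→d17:-→d18:-→d19:-→d20:-→d21:H3→d22:-→d23:-→d24:-→d25:-→d26:-→d27:-→d28:-→d29:-→d30:H4 -> H4
  add 25.137.37.151/32 -> H2 at depth 32
  lookup 25.0.0.39: bits 00011001 walk d0:H0→d1:-→d2:-→d3:-→d4:-→d5:-→d6:-→d7:-→d8:H4 -> H4
  lookup 25.137.37.151: bits 00011001100010010010010110010111 walk d0:H0→d1:-→d2:-→d3:-→d4:-→d5:-→d6:-→d7:-→d8:H4→d9:-→d10:-→d11:-→d12:-→d13:H3→d14:-→d15:-→d16:H0→d17:-→d18:-→d19:-→d20:-→d21:-→d22:-→d23:-→d24:-→d25:-→d26:-→d27:-→d28:-→d29:-→d30:-→d31:-→d32:H2 -> H2
  add 104.0.0.0/5 -> H1 at depth 5
  add 110.96.248.160/28 -> H4 at depth 28
  add 110.96.248.161/32 -> H1 at depth 32
  lookup 110.96.0.2: bits 0110111001100000 walk d0:H0→d1:-→d2:-→d3:-→d4:-→d5:H1→d6:-→d7:-→d8:-→d9:-→d10:-→d11:-→d12:-→d13:-→d14:H4→d15:-→d16:H4 -> H4
  lookup 110.96.36.130: bits 0110111001100000 walk d0:H0→d1:-→d2:-→d3:-→d4:-→d5:H1→d6:-→d7:-→d8:-→d9:-→d10:-→d11:-→d12:-→d13:-→d14:H4→d15:-→d16:H4 -> H4
  add 25.137.32.0/19 -> H4 at depth 19
  lookup 110.96.7.30: bits 0110111001100000 walk d0:H0→d1:-→d2:-→d3:-→d4:-→d5:H1→d6:-→d7:-→d8:-→d9:-→d10:-→d11:-→d12:-→d13:-→d14:H4→d15:-→d16:H4 -> H4
  add 110.96.0.0/11 -> H4 at depth 11
  lookup 110.96.248.161: bits 01101110011000001111100010100001 walk d0:H0→d1:-→d2:-→d3:-→d4:-→d5:H1→d6:-→d7:-→d8:-→d9:-→d10:-→d11:H4→d12:-→d13:-→d14:H4→d15:-→d16:H4→d17:-→d18:-→d19:-→d20:-→d21:H3→d22:-→d23:-→d24:-→d25:-→d26:-→d27:-→d28:H4→d29:-→d30:H4→d31:-→d32:H1 -> H1
  lookup 39.65.195.94: bits 00 walk d0:H0→d1:-→d2:- -> H0
  lookup 110.103.136.222: bits 0110111001100 walk d0:H0→d1:-→d2:-→d3:-→d4:-→d5:H1→d6:-→d7:-→d8:-→d9:-→d10:-→d11:H4→d12:-→d13:- -> H4
  del 25.137.0.0/16 (clear depth 16)
  add 110.96.0.0/12 -> H4 at depth 12
  lookup 160.81.172.47: bits ε walk d0:H0 -> H0
  add 110.96.248.160/28 -> H2 at depth 28

== LOOKUPS ==
["H3","H4","H4","H3","H4","H4","H2","H4","H4","H4","H1","H0","H4","H0"]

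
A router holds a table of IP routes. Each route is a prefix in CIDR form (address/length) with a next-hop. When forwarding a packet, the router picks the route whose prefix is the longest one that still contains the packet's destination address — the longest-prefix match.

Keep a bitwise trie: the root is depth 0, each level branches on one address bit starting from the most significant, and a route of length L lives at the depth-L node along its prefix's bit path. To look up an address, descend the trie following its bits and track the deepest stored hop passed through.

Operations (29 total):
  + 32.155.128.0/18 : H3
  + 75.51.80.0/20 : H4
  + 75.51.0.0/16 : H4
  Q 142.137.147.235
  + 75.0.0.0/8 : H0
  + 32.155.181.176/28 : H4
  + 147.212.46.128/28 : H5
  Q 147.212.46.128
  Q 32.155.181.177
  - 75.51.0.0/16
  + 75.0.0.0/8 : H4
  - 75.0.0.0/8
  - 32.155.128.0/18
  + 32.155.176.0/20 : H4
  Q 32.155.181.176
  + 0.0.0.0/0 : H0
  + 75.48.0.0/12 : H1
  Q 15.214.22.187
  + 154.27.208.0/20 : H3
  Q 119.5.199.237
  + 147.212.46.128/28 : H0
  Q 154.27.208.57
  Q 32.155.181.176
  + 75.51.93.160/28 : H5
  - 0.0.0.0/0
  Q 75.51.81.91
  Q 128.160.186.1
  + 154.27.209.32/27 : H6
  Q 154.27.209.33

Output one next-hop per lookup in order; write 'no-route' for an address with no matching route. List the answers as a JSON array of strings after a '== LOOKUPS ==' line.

Trace:
  + 32.155.128.0/18 (H3) depth=18
  + 75.51.80.0/20 (H4) depth=20
  + 75.51.0.0/16 (H4) depth=16
  Q 142.137.147.235: descend ε ; hops seen [∅] ; pick no-route
  + 75.0.0.0/8 (H0) depth=8
  + 32.155.181.176/28 (H4) depth=28
  + 147.212.46.128/28 (H5) depth=28
  Q 147.212.46.128: descend 1001001111010100001011101000 ; hops seen [H5] ; pick H5
  Q 32.155.181.177: descend 0010000010011011101101011011 ; hops seen [H3,H4] ; pick H4
  del 75.51.0.0/16 (clear depth 16)
  + 75.0.0.0/8 (H4) depth=8
  del 75.0.0.0/8 (clear depth 8)
  del 32.155.128.0/18 (clear depth 18)
  + 32.155.176.0/20 (H4) depth=20
  Q 32.155.181.176: descend 0010000010011011101101011011 ; hops seen [H4,H4] ; pick H4
  + 0.0.0.0/0 (H0) depth=0
  + 75.48.0.0/12 (H1) depth=12
  Q 15.214.22.187: descend 00 ; hops seen [H0] ; pick H0
  + 154.27.208.0/20 (H3) depth=20
  Q 119.5.199.237: descend 01 ; hops seen [H0] ; pick H0
  + 147.212.46.128/28 (H0) depth=28
  Q 154.27.208.57: descend 10011010000110111101 ; hops seen [H0,H3] ; pick H3
  Q 32.155.181.176: descend 0010000010011011101101011011 ; hops seen [H0,H4,H4] ; pick H4
  + 75.51.93.160/28 (H5) depth=28
  del 0.0.0.0/0 (clear depth 0)
  Q 75.51.81.91: descend 01001011001100110101 ; hops seen [H1,H4] ; pick H4
  Q 128.160.186.1: descend 100 ; hops seen [∅] ; pick no-route
  + 154.27.209.32/27 (H6) depth=27
  Q 154.27.209.33: descend 100110100001101111010001001 ; hops seen [H3,H6] ; pick H6

== LOOKUPS ==
["no-route","H5","H4","H4","H0","H0","H3","H4","H4","no-route","H6"]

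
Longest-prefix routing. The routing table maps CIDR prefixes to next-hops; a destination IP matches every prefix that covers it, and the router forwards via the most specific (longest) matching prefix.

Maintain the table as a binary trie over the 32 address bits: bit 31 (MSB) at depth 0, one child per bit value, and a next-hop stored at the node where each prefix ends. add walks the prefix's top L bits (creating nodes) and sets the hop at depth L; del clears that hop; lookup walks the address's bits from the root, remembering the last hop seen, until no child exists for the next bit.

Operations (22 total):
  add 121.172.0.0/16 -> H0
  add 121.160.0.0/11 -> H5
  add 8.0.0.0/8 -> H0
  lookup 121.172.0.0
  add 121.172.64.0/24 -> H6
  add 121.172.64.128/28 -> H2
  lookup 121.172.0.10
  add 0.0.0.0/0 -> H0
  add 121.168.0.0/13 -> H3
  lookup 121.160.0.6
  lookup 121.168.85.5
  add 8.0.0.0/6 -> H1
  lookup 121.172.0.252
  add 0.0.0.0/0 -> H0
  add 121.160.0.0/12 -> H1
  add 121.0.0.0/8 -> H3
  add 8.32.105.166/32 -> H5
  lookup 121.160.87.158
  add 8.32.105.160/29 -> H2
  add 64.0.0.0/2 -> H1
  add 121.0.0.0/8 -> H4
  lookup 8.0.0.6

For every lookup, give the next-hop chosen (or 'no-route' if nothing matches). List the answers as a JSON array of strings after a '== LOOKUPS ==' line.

Trace:
  + 121.172.0.0/16 (H0) depth=16
  + 121.160.0.0/11 (H5) depth=11
  + 8.0.0.0/8 (H0) depth=8
  Q 121.172.0.0: descend 0111100110101100 ; hops seen [H5,H0] ; pick H0
  + 121.172.64.0/24 (H6) depth=24
  + 121.172.64.128/28 (H2) depth=28
  Q 121.172.0.10: descend 01111001101011000 ; hops seen [H5,H0] ; pick H0
  + 0.0.0.0/0 (H0) depth=0
  + 121.168.0.0/13 (H3) depth=13
  Q 121.160.0.6: descend 011110011010 ; hops seen [H0,H5] ; pick H5
  Q 121.168.85.5: descend 0111100110101 ; hops seen [H0,H5,H3] ; pick H3
  + 8.0.0.0/6 (H1) depth=6
  Q 121.172.0.252: descend 01111001101011000 ; hops seen [H0,H5,H3,H0] ; pick H0
  + 0.0.0.0/0 (H0) depth=0
  + 121.160.0.0/12 (H1) depth=12
  + 121.0.0.0/8 (H3) depth=8
  + 8.32.105.166/32 (H5) depth=32
  Q 121.160.87.158: descend 011110011010 ; hops seen [H0,H3,H5,H1] ; pick H1
  + 8.32.105.160/29 (H2) depth=29
  + 64.0.0.0/2 (H1) depth=2
  + 121.0.0.0/8 (H4) depth=8
  Q 8.0.0.6: descend 0000100000 ; hops seen [H0,H1,H0] ; pick H0

== LOOKUPS ==
["H0","H0","H5","H3","H0","H1","H0"]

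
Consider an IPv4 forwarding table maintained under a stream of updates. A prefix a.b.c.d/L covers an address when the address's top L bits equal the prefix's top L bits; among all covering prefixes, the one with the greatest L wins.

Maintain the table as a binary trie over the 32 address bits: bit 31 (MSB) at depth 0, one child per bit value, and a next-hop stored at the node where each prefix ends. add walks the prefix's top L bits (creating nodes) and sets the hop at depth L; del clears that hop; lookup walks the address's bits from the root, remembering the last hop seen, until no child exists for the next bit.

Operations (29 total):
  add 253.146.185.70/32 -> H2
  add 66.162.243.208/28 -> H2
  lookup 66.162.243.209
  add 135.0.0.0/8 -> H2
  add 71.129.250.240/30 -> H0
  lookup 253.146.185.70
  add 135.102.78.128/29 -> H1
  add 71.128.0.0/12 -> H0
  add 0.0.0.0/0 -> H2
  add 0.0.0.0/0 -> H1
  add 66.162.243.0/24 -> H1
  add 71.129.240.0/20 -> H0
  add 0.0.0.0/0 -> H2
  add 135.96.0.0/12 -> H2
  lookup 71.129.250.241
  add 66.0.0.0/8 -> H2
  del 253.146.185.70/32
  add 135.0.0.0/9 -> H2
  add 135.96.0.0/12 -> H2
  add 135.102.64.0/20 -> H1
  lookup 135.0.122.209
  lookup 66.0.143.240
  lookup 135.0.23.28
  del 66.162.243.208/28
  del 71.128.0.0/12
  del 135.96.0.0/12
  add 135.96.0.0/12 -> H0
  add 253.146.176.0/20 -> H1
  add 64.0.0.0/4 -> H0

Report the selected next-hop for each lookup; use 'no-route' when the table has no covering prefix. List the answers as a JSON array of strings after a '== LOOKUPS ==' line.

Trace:
  + 253.146.185.70/32 (H2) depth=32
  + 66.162.243.208/28 (H2) depth=28
  ? 66.162.243.209  path d0:-→d1:-→d2:-→d3:-→d4:-→d5:-→d6:-→d7:-→d8:-→d9:-→d10:-→d11:-→d12:-→d13:-→d14:-→d15:-→d16:-→d17:-→d18:-→d19:-→d20:-→d21:-→d22:-→d23:-→d24:-→d25:-→d26:-→d27:-→d28:H2  best=H2
  + 135.0.0.0/8 (H2) depth=8
  + 71.129.250.240/30 (H0) depth=30
  ? 253.146.185.70  path d0:-→d1:-→d2:-→d3:-→d4:-→d5:-→d6:-→d7:-→d8:-→d9:-→d10:-→d11:-→d12:-→d13:-→d14:-→d15:-→d16:-→d17:-→d18:-→d19:-→d20:-→d21:-→d22:-→d23:-→d24:-→d25:-→d26:-→d27:-→d28:-→d29:-→d30:-→d31:-→d32:H2  best=H2
  + 135.102.78.128/29 (H1) depth=29
  + 71.128.0.0/12 (H0) depth=12
  + 0.0.0.0/0 (H2) depth=0
  + 0.0.0.0/0 (H1) depth=0
  + 66.162.243.0/24 (H1) depth=24
  + 71.129.240.0/20 (H0) depth=20
  + 0.0.0.0/0 (H2) depth=0
  + 135.96.0.0/12 (H2) depth=12
  ? 71.129.250.241  path d0:H2→d1:-→d2:-→d3:-→d4:-→d5:-→d6:-→d7:-→d8:-→d9:-→d10:-→d11:-→d12:H0→d13:-→d14:-→d15:-→d16:-→d17:-→d18:-→d19:-→d20:H0→d21:-→d22:-→d23:-→d24:-→d25:-→d26:-→d27:-→d28:-→d29:-→d30:H0  best=H0
  + 66.0.0.0/8 (H2) depth=8
  del 253.146.185.70/32 (clear depth 32)
  + 135.0.0.0/9 (H2) depth=9
  + 135.96.0.0/12 (H2) depth=12
  + 135.102.64.0/20 (H1) depth=20
  ? 135.0.122.209  path d0:H2→d1:-→d2:-→d3:-→d4:-→d5:-→d6:-→d7:-→d8:H2→d9:H2  best=H2
  ? 66.0.143.240  path d0:H2→d1:-→d2:-→d3:-→d4:-→d5:-→d6:-→d7:-→d8:H2  best=H2
  ? 135.0.23.28  path d0:H2→d1:-→d2:-→d3:-→d4:-→d5:-→d6:-→d7:-→d8:H2→d9:H2  best=H2
  del 66.162.243.208/28 (clear depth 28)
  del 71.128.0.0/12 (clear depth 12)
  del 135.96.0.0/12 (clear depth 12)
  + 135.96.0.0/12 (H0) depth=12
  + 253.146.176.0/20 (H1) depth=20
  + 64.0.0.0/4 (H0) depth=4

== LOOKUPS ==
["H2","H2","H0","H2","H2","H2"]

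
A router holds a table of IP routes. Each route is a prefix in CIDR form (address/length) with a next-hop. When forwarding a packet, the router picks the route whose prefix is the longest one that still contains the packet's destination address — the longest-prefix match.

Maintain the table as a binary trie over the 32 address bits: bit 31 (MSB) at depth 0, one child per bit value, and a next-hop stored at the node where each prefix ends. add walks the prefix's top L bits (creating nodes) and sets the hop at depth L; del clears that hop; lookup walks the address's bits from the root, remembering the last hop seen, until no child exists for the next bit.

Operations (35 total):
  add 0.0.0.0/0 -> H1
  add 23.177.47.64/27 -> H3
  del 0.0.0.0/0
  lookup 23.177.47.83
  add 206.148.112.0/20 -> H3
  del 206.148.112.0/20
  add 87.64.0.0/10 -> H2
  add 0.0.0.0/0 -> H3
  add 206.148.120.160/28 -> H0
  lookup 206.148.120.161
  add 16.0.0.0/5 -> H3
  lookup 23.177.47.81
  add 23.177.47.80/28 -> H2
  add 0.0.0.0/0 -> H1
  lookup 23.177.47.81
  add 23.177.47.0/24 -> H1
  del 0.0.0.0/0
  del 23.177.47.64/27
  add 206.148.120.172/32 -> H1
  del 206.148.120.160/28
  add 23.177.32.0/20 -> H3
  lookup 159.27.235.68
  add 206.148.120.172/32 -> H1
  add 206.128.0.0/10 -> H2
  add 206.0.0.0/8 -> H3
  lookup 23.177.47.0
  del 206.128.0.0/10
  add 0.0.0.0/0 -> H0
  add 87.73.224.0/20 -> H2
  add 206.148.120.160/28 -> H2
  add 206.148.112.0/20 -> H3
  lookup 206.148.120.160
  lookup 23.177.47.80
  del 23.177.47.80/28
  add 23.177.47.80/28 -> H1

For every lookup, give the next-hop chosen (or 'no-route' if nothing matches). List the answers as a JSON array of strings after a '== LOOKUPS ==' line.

Apply in order:
  + 0.0.0.0/0 (H1) depth=0
  + 23.177.47.64/27 (H3) depth=27
  del 0.0.0.0/0 (clear depth 0)
  lookup 23.177.47.83: bits 000101111011000100101111010 walk d0:-→d1:-→d2:-→d3:-→d4:-→d5:-→d6:-→d7:-→d8:-→d9:-→d10:-→d11:-→d12:-→d13:-→d14:-→d15:-→d16:-→d17:-→d18:-→d19:-→d20:-→d21:-→d22:-→d23:-→d24:-→d25:-→d26:-→d27:H3 -> H3
  + 206.148.112.0/20 (H3) depth=20
  del 206.148.112.0/20 (clear depth 20)
  + 87.64.0.0/10 (H2) depth=10
  + 0.0.0.0/0 (H3) depth=0
  + 206.148.120.160/28 (H0) depth=28
  lookup 206.148.120.161: bits 1100111010010100011110001010 walk d0:H3→d1:-→d2:-→d3:-→d4:-→d5:-→d6:-→d7:-→d8:-→d9:-→d10:-→d11:-→d12:-→d13:-→d14:-→d15:-→d16:-→d17:-→d18:-→d19:-→d20:-→d21:-→d22:-→d23:-→d24:-→d25:-→d26:-→d27:-→d28:H0 -> H0
  + 16.0.0.0/5 (H3) depth=5
  lookup 23.177.47.81: bits 000101111011000100101111010 walk d0:H3→d1:-→d2:-→d3:-→d4:-→d5:H3→d6:-→d7:-→d8:-→d9:-→d10:-→d11:-→d12:-→d13:-→d14:-→d15:-→d16:-→d17:-→d18:-→d19:-→d20:-→d21:-→d22:-→d23:-→d24:-→d25:-→d26:-→d27:H3 -> H3
  + 23.177.47.80/28 (H2) depth=28
  + 0.0.0.0/0 (H1) depth=0
  lookup 23.177.47.81: bits 0001011110110001001011110101 walk d0:H1→d1:-→d2:-→d3:-→d4:-→d5:H3→d6:-→d7:-→d8:-→d9:-→d10:-→d11:-→d12:-→d13:-→d14:-→d15:-→d16:-→d17:-→d18:-→d19:-→d20:-→d21:-→d22:-→d23:-→d24:-→d25:-→d26:-→d27:H3→d28:H2 -> H2
  + 23.177.47.0/24 (H1) depth=24
  del 0.0.0.0/0 (clear depth 0)
  del 23.177.47.64/27 (clear depth 27)
  + 206.148.120.172/32 (H1) depth=32
  del 206.148.120.160/28 (clear depth 28)
  + 23.177.32.0/20 (H3) depth=20
  lookup 159.27.235.68: bits 1 walk d0:-→d1:- -> no-route
  + 206.148.120.172/32 (H1) depth=32
  + 206.128.0.0/10 (H2) depth=10
  + 206.0.0.0/8 (H3) depth=8
  lookup 23.177.47.0: bits 0001011110110001001011110 walk d0:-→d1:-→d2:-→d3:-→d4:-→d5:H3→d6:-→d7:-→d8:-→d9:-→d10:-→d11:-→d12:-→d13:-→d14:-→d15:-→d16:-→d17:-→d18:-→d19:-→d20:H3→d21:-→d22:-→d23:-→d24:H1→d25:- -> H1
  del 206.128.0.0/10 (clear depth 10)
  + 0.0.0.0/0 (H0) depth=0
  + 87.73.224.0/20 (H2) depth=20
  + 206.148.120.160/28 (H2) depth=28
  + 206.148.112.0/20 (H3) depth=20
  lookup 206.148.120.160: bits 1100111010010100011110001010 walk d0:H0→d1:-→d2:-→d3:-→d4:-→d5:-→d6:-→d7:-→d8:H3→d9:-→d10:-→d11:-→d12:-→d13:-→d14:-→d15:-→d16:-→d17:-→d18:-→d19:-→d20:H3→d21:-→d22:-→d23:-→d24:-→d25:-→d26:-→d27:-→d28:H2 -> H2
  lookup 23.177.47.80: bits 0001011110110001001011110101 walk d0:H0→d1:-→d2:-→d3:-→d4:-→d5:H3→d6:-→d7:-→d8:-→d9:-→d10:-→d11:-→d12:-→d13:-→d14:-→d15:-→d16:-→d17:-→d18:-→d19:-→d20:H3→d21:-→d22:-→d23:-→d24:H1→d25:-→d26:-→d27:-→d28:H2 -> H2
  del 23.177.47.80/28 (clear depth 28)
  + 23.177.47.80/28 (H1) depth=28

== LOOKUPS ==
["H3","H0","H3","H2","no-route","H1","H2","H2"]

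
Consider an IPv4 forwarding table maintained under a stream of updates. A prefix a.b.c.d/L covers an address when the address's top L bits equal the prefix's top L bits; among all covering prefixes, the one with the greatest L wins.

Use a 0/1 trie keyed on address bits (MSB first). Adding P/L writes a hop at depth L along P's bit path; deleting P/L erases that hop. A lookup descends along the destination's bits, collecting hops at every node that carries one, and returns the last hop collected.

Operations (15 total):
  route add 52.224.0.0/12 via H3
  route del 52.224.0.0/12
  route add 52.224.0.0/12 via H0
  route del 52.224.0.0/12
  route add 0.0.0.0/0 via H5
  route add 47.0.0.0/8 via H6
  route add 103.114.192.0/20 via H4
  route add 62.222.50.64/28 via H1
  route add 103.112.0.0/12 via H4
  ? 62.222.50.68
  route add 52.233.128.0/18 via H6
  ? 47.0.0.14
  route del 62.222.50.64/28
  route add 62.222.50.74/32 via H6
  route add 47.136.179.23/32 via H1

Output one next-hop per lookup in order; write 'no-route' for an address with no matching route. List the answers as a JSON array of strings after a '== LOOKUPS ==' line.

Process each operation:
  + 52.224.0.0/12 (H3) depth=12
  del 52.224.0.0/12 (clear depth 12)
  + 52.224.0.0/12 (H0) depth=12
  del 52.224.0.0/12 (clear depth 12)
  + 0.0.0.0/0 (H5) depth=0
  + 47.0.0.0/8 (H6) depth=8
  + 103.114.192.0/20 (H4) depth=20
  + 62.222.50.64/28 (H1) depth=28
  + 103.112.0.0/12 (H4) depth=12
  lookup 62.222.50.68: bits 0011111011011110001100100100 walk d0:H5→d1:-→d2:-→d3:-→d4:-→d5:-→d6:-→d7:-→d8:-→d9:-→d10:-→d11:-→d12:-→d13:-→d14:-→d15:-→d16:-→d17:-→d18:-→d19:-→d20:-→d21:-→d22:-→d23:-→d24:-→d25:-→d26:-→d27:-→d28:H1 -> H1
  + 52.233.128.0/18 (H6) depth=18
  lookup 47.0.0.14: bits 00101111 walk d0:H5→d1:-→d2:-→d3:-→d4:-→d5:-→d6:-→d7:-→d8:H6 -> H6
  del 62.222.50.64/28 (clear depth 28)
  + 62.222.50.74/32 (H6) depth=32
  + 47.136.179.23/32 (H1) depth=32

== LOOKUPS ==
["H1","H6"]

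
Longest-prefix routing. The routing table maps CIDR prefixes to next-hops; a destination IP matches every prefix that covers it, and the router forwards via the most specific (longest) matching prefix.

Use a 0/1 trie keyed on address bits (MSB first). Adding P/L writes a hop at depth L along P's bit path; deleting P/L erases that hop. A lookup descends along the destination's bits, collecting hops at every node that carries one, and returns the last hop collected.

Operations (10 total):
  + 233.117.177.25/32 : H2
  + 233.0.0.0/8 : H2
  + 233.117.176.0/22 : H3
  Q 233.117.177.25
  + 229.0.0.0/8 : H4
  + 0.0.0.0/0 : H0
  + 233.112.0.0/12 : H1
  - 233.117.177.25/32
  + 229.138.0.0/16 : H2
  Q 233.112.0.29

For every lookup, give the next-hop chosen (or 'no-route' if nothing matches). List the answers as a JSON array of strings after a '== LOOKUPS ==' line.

Trace:
  + 233.117.177.25/32 (H2) depth=32
  + 233.0.0.0/8 (H2) depth=8
  + 233.117.176.0/22 (H3) depth=22
  lookup 233.117.177.25: bits 11101001011101011011000100011001 walk d0:-→d1:-→d2:-→d3:-→d4:-→d5:-→d6:-→d7:-→d8:H2→d9:-→d10:-→d11:-→d12:-→d13:-→d14:-→d15:-→d16:-→d17:-→d18:-→d19:-→d20:-→d21:-→d22:H3→d23:-→d24:-→d25:-→d26:-→d27:-→d28:-→d29:-→d30:-→d31:-→d32:H2 -> H2
  + 229.0.0.0/8 (H4) depth=8
  + 0.0.0.0/0 (H0) depth=0
  + 233.112.0.0/12 (H1) depth=12
  del 233.117.177.25/32 (clear depth 32)
  + 229.138.0.0/16 (H2) depth=16
  lookup 233.112.0.29: bits 1110100101110 walk d0:H0→d1:-→d2:-→d3:-→d4:-→d5:-→d6:-→d7:-→d8:H2→d9:-→d10:-→d11:-→d12:H1→d13:- -> H1

== LOOKUPS ==
["H2","H1"]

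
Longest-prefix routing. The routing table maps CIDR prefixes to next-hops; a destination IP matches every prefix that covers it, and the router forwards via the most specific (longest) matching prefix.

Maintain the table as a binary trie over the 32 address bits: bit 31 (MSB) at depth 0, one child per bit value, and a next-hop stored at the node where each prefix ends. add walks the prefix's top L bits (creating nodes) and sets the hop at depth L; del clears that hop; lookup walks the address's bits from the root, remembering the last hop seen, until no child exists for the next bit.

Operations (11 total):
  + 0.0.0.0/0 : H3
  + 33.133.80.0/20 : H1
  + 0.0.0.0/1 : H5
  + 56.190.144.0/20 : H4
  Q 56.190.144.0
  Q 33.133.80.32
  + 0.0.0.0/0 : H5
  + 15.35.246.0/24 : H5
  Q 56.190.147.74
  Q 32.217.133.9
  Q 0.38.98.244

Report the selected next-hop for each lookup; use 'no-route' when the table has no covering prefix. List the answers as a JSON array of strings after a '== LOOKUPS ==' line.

Process each operation:
  + 0.0.0.0/0 (H3) depth=0
  + 33.133.80.0/20 (H1) depth=20
  + 0.0.0.0/1 (H5) depth=1
  + 56.190.144.0/20 (H4) depth=20
  Q 56.190.144.0: descend 00111000101111101001 ; hops seen [H3,H5,H4] ; pick H4
  Q 33.133.80.32: descend 00100001100001010101 ; hops seen [H3,H5,H1] ; pick H1
  + 0.0.0.0/0 (H5) depth=0
  + 15.35.246.0/24 (H5) depth=24
  Q 56.190.147.74: descend 00111000101111101001 ; hops seen [H5,H5,H4] ; pick H4
  Q 32.217.133.9: descend 0010000 ; hops seen [H5,H5] ; pick H5
  Q 0.38.98.244: descend 0000 ; hops seen [H5,H5] ; pick H5

== LOOKUPS ==
["H4","H1","H4","H5","H5"]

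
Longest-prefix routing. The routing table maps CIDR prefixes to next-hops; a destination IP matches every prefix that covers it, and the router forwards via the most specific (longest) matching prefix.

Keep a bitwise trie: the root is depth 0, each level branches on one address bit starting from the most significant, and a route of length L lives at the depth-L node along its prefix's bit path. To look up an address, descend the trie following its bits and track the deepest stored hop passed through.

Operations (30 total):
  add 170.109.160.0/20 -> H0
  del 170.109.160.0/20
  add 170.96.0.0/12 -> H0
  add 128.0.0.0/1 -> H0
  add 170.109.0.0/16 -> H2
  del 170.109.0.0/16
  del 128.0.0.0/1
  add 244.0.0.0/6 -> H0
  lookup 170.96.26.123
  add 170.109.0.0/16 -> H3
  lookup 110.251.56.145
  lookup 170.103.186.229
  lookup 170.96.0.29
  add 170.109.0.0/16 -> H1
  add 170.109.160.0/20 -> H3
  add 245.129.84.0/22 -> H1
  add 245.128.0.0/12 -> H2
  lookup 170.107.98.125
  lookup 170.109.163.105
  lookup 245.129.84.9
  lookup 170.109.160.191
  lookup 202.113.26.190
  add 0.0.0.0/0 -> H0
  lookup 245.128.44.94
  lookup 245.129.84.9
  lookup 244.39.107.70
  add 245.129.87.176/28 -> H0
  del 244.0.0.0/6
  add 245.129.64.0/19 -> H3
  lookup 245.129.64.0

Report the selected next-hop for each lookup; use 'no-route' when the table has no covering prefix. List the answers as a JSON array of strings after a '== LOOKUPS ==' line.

Trace:
  add 170.109.160.0/20 -> H0 at depth 20
  del 170.109.160.0/20 (clear depth 20)
  add 170.96.0.0/12 -> H0 at depth 12
  add 128.0.0.0/1 -> H0 at depth 1
  add 170.109.0.0/16 -> H2 at depth 16
  del 170.109.0.0/16 (clear depth 16)
  del 128.0.0.0/1 (clear depth 1)
  add 244.0.0.0/6 -> H0 at depth 6
  Q 170.96.26.123: descend 101010100110 ; hops seen [H0] ; pick H0
  add 170.109.0.0/16 -> H3 at depth 16
  Q 110.251.56.145: descend ε ; hops seen [∅] ; pick no-route
  Q 170.103.186.229: descend 101010100110 ; hops seen [H0] ; pick H0
  Q 170.96.0.29: descend 101010100110 ; hops seen [H0] ; pick H0
  add 170.109.0.0/16 -> H1 at depth 16
  add 170.109.160.0/20 -> H3 at depth 20
  add 245.129.84.0/22 -> H1 at depth 22
  add 245.128.0.0/12 -> H2 at depth 12
  Q 170.107.98.125: descend 1010101001101 ; hops seen [H0] ; pick H0
  Q 170.109.163.105: descend 10101010011011011010 ; hops seen [H0,H1,H3] ; pick H3
  Q 245.129.84.9: descend 1111010110000001010101 ; hops seen [H0,H2,H1] ; pick H1
  Q 170.109.160.191: descend 10101010011011011010 ; hops seen [H0,H1,H3] ; pick H3
  Q 202.113.26.190: descend 11 ; hops seen [∅] ; pick no-route
  add 0.0.0.0/0 -> H0 at depth 0
  Q 245.128.44.94: descend 111101011000000 ; hops seen [H0,H0,H2] ; pick H2
  Q 245.129.84.9: descend 1111010110000001010101 ; hops seen [H0,H0,H2,H1] ; pick H1
  Q 244.39.107.70: descend 1111010 ; hops seen [H0,H0] ; pick H0
  add 245.129.87.176/28 -> H0 at depth 28
  del 244.0.0.0/6 (clear depth 6)
  add 245.129.64.0/19 -> H3 at depth 19
  Q 245.129.64.0: descend 1111010110000001010 ; hops seen [H0,H2,H3] ; pick H3

== LOOKUPS ==
["H0","no-route","H0","H0","H0","H3","H1","H3","no-route","H2","H1","H0","H3"]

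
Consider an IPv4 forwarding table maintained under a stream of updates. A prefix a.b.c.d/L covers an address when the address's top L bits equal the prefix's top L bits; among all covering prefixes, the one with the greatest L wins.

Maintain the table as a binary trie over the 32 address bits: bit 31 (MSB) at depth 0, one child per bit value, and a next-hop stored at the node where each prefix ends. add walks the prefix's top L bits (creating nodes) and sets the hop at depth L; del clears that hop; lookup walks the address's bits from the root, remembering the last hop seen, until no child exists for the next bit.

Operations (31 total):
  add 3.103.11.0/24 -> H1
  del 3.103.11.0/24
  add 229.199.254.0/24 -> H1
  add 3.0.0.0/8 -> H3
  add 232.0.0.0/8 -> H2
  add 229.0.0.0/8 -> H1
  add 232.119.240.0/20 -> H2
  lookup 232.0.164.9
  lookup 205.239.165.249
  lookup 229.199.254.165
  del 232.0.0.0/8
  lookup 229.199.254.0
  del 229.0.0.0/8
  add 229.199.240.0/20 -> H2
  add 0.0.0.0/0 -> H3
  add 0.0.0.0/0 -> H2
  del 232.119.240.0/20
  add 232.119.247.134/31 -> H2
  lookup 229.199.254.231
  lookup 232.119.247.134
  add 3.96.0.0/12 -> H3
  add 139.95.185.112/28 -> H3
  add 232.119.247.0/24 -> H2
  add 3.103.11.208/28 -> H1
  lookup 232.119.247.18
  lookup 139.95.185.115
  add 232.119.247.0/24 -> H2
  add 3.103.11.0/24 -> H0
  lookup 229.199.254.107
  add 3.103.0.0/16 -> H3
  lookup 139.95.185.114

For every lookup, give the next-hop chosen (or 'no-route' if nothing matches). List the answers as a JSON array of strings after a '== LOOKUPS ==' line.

Apply in order:
  + 3.103.11.0/24 (H1) depth=24
  del 3.103.11.0/24 (clear depth 24)
  + 229.199.254.0/24 (H1) depth=24
  + 3.0.0.0/8 (H3) depth=8
  + 232.0.0.0/8 (H2) depth=8
  + 229.0.0.0/8 (H1) depth=8
  + 232.119.240.0/20 (H2) depth=20
  ? 232.0.164.9  path d0:-→d1:-→d2:-→d3:-→d4:-→d5:-→d6:-→d7:-→d8:H2→d9:-  best=H2
  ? 205.239.165.249  path d0:-→d1:-→d2:-  best=no-route
  ? 229.199.254.165  path d0:-→d1:-→d2:-→d3:-→d4:-→d5:-→d6:-→d7:-→d8:H1→d9:-→d10:-→d11:-→d12:-→d13:-→d14:-→d15:-→d16:-→d17:-→d18:-→d19:-→d20:-→d21:-→d22:-→d23:-→d24:H1  best=H1
  del 232.0.0.0/8 (clear depth 8)
  ? 229.199.254.0  path d0:-→d1:-→d2:-→d3:-→d4:-→d5:-→d6:-→d7:-→d8:H1→d9:-→d10:-→d11:-→d12:-→d13:-→d14:-→d15:-→d16:-→d17:-→d18:-→d19:-→d20:-→d21:-→d22:-→d23:-→d24:H1  best=H1
  del 229.0.0.0/8 (clear depth 8)
  + 229.199.240.0/20 (H2) depth=20
  + 0.0.0.0/0 (H3) depth=0
  + 0.0.0.0/0 (H2) depth=0
  del 232.119.240.0/20 (clear depth 20)
  + 232.119.247.134/31 (H2) depth=31
  ? 229.199.254.231  path d0:H2→d1:-→d2:-→d3:-→d4:-→d5:-→d6:-→d7:-→d8:-→d9:-→d10:-→d11:-→d12:-→d13:-→d14:-→d15:-→d16:-→d17:-→d18:-→d19:-→d20:H2→d21:-→d22:-→d23:-→d24:H1  best=H1
  ? 232.119.247.134  path d0:H2→d1:-→d2:-→d3:-→d4:-→d5:-→d6:-→d7:-→d8:-→d9:-→d10:-→d11:-→d12:-→d13:-→d14:-→d15:-→d16:-→d17:-→d18:-→d19:-→d20:-→d21:-→d22:-→d23:-→d24:-→d25:-→d26:-→d27:-→d28:-→d29:-→d30:-→d31:H2  best=H2
  + 3.96.0.0/12 (H3) depth=12
  + 139.95.185.112/28 (H3) depth=28
  + 232.119.247.0/24 (H2) depth=24
  + 3.103.11.208/28 (H1) depth=28
  ? 232.119.247.18  path d0:H2→d1:-→d2:-→d3:-→d4:-→d5:-→d6:-→d7:-→d8:-→d9:-→d10:-→d11:-→d12:-→d13:-→d14:-→d15:-→d16:-→d17:-→d18:-→d19:-→d20:-→d21:-→d22:-→d23:-→d24:H2  best=H2
  ? 139.95.185.115  path d0:H2→d1:-→d2:-→d3:-→d4:-→d5:-→d6:-→d7:-→d8:-→d9:-→d10:-→d11:-→d12:-→d13:-→d14:-→d15:-→d16:-→d17:-→d18:-→d19:-→d20:-→d21:-→d22:-→d23:-→d24:-→d25:-→d26:-→d27:-→d28:H3  best=H3
  + 232.119.247.0/24 (H2) depth=24
  + 3.103.11.0/24 (H0) depth=24
  ? 229.199.254.107  path d0:H2→d1:-→d2:-→d3:-→d4:-→d5:-→d6:-→d7:-→d8:-→d9:-→d10:-→d11:-→d12:-→d13:-→d14:-→d15:-→d16:-→d17:-→d18:-→d19:-→d20:H2→d21:-→d22:-→d23:-→d24:H1  best=H1
  + 3.103.0.0/16 (H3) depth=16
  ? 139.95.185.114  path d0:H2→d1:-→d2:-→d3:-→d4:-→d5:-→d6:-→d7:-→d8:-→d9:-→d10:-→d11:-→d12:-→d13:-→d14:-→d15:-→d16:-→d17:-→d18:-→d19:-→d20:-→d21:-→d22:-→d23:-→d24:-→d25:-→d26:-→d27:-→d28:H3  best=H3

== LOOKUPS ==
["H2","no-route","H1","H1","H1","H2","H2","H3","H1","H3"]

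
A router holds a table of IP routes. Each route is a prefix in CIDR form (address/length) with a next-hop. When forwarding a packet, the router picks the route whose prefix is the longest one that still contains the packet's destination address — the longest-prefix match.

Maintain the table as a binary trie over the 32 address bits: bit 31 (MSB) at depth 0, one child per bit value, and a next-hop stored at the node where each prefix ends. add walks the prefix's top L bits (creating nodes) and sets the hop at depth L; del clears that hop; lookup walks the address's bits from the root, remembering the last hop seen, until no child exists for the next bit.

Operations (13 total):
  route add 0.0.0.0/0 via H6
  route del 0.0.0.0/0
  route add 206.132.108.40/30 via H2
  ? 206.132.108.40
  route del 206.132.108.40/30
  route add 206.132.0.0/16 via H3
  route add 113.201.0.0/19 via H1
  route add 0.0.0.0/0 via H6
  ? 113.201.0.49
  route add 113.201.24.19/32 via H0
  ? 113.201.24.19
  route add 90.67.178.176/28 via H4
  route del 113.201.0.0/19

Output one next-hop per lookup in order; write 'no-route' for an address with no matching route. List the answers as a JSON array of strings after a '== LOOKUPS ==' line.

Process each operation:
  add 0.0.0.0/0 -> H6 at depth 0
  - 0.0.0.0/0 clear@0
  add 206.132.108.40/30 -> H2 at depth 30
  ? 206.132.108.40  path d0:-→d1:-→d2:-→d3:-→d4:-→d5:-→d6:-→d7:-→d8:-→d9:-→d10:-→d11:-→d12:-→d13:-→d14:-→d15:-→d16:-→d17:-→d18:-→d19:-→d20:-→d21:-→d22:-→d23:-→d24:-→d25:-→d26:-→d27:-→d28:-→d29:-→d30:H2  best=H2
  - 206.132.108.40/30 clear@30
  add 206.132.0.0/16 -> H3 at depth 16
  add 113.201.0.0/19 -> H1 at depth 19
  add 0.0.0.0/0 -> H6 at depth 0
  ? 113.201.0.49  path d0:H6→d1:-→d2:-→d3:-→d4:-→d5:-→d6:-→d7:-→d8:-→d9:-→d10:-→d11:-→d12:-→d13:-→d14:-→d15:-→d16:-→d17:-→d18:-→d19:H1  best=H1
  add 113.201.24.19/32 -> H0 at depth 32
  ? 113.201.24.19  path d0:H6→d1:-→d2:-→d3:-→d4:-→d5:-→d6:-→d7:-→d8:-→d9:-→d10:-→d11:-→d12:-→d13:-→d14:-→d15:-→d16:-→d17:-→d18:-→d19:H1→d20:-→d21:-→d22:-→d23:-→d24:-→d25:-→d26:-→d27:-→d28:-→d29:-→d30:-→d31:-→d32:H0  best=H0
  add 90.67.178.176/28 -> H4 at depth 28
  - 113.201.0.0/19 clear@19

== LOOKUPS ==
["H2","H1","H0"]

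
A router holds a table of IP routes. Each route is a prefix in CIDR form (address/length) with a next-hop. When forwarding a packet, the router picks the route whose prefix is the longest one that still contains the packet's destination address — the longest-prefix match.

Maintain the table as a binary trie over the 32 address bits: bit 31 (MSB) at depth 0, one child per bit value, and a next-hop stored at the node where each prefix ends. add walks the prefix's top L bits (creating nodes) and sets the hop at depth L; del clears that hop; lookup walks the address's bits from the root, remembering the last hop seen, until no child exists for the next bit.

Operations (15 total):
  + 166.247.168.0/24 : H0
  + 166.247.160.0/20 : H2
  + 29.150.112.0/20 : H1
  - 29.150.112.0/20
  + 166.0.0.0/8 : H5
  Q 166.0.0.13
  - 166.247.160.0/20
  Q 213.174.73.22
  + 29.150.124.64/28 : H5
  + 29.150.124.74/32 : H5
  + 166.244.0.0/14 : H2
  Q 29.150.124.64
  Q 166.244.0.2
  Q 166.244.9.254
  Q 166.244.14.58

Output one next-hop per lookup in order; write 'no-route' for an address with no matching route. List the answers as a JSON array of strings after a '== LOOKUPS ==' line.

Apply in order:
  add 166.247.168.0/24 -> H0 at depth 24
  add 166.247.160.0/20 -> H2 at depth 20
  add 29.150.112.0/20 -> H1 at depth 20
  - 29.150.112.0/20 clear@20
  add 166.0.0.0/8 -> H5 at depth 8
  lookup 166.0.0.13: bits 10100110 walk d0:-→d1:-→d2:-→d3:-→d4:-→d5:-→d6:-→d7:-→d8:H5 -> H5
  - 166.247.160.0/20 clear@20
  lookup 213.174.73.22: bits 1 walk d0:-→d1:- -> no-route
  add 29.150.124.64/28 -> H5 at depth 28
  add 29.150.124.74/32 -> H5 at depth 32
  add 166.244.0.0/14 -> H2 at depth 14
  lookup 29.150.124.64: bits 0001110110010110011111000100 walk d0:-→d1:-→d2:-→d3:-→d4:-→d5:-→d6:-→d7:-→d8:-→d9:-→d10:-→d11:-→d12:-→d13:-→d14:-→d15:-→d16:-→d17:-→d18:-→d19:-→d20:-→d21:-→d22:-→d23:-→d24:-→d25:-→d26:-→d27:-→d28:H5 -> H5
  lookup 166.244.0.2: bits 10100110111101 walk d0:-→d1:-→d2:-→d3:-→d4:-→d5:-→d6:-→d7:-→d8:H5→d9:-→d10:-→d11:-→d12:-→d13:-→d14:H2 -> H2
  lookup 166.244.9.254: bits 10100110111101 walk d0:-→d1:-→d2:-→d3:-→d4:-→d5:-→d6:-→d7:-→d8:H5→d9:-→d10:-→d11:-→d12:-→d13:-→d14:H2 -> H2
  lookup 166.244.14.58: bits 10100110111101 walk d0:-→d1:-→d2:-→d3:-→d4:-→d5:-→d6:-→d7:-→d8:H5→d9:-→d10:-→d11:-→d12:-→d13:-→d14:H2 -> H2

== LOOKUPS ==
["H5","no-route","H5","H2","H2","H2"]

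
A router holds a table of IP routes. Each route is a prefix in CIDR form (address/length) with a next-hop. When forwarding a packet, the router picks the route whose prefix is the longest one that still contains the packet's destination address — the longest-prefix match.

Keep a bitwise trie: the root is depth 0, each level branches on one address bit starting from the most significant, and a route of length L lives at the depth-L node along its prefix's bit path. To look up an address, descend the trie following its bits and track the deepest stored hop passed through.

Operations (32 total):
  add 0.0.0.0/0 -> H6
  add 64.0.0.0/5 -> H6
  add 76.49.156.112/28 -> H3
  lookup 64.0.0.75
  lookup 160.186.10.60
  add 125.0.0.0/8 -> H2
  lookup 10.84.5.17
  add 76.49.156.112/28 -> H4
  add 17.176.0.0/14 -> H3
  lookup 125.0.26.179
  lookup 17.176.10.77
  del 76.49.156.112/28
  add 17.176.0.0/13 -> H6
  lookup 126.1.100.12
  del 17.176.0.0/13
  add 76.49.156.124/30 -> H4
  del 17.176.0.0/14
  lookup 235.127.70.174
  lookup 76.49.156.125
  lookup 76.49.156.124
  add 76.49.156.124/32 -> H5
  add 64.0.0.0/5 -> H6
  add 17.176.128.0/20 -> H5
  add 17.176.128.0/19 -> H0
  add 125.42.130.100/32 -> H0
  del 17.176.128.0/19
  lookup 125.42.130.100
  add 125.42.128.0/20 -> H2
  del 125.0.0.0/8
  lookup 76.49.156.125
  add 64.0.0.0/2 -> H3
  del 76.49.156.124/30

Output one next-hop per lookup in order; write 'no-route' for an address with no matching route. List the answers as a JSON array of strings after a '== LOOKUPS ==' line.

Trace:
  + 0.0.0.0/0 (H6) depth=0
  + 64.0.0.0/5 (H6) depth=5
  + 76.49.156.112/28 (H3) depth=28
  ? 64.0.0.75  path d0:H6→d1:-→d2:-→d3:-→d4:-→d5:H6  best=H6
  ? 160.186.10.60  path d0:H6  best=H6
  + 125.0.0.0/8 (H2) depth=8
  ? 10.84.5.17  path d0:H6→d1:-  best=H6
  + 76.49.156.112/28 (H4) depth=28
  + 17.176.0.0/14 (H3) depth=14
  ? 125.0.26.179  path d0:H6→d1:-→d2:-→d3:-→d4:-→d5:-→d6:-→d7:-→d8:H2  best=H2
  ? 17.176.10.77  path d0:H6→d1:-→d2:-→d3:-→d4:-→d5:-→d6:-→d7:-→d8:-→d9:-→d10:-→d11:-→d12:-→d13:-→d14:H3  best=H3
  del 76.49.156.112/28 (clear depth 28)
  + 17.176.0.0/13 (H6) depth=13
  ? 126.1.100.12  path d0:H6→d1:-→d2:-→d3:-→d4:-→d5:-→d6:-  best=H6
  del 17.176.0.0/13 (clear depth 13)
  + 76.49.156.124/30 (H4) depth=30
  del 17.176.0.0/14 (clear depth 14)
  ? 235.127.70.174  path d0:H6  best=H6
  ? 76.49.156.125  path d0:H6→d1:-→d2:-→d3:-→d4:-→d5:-→d6:-→d7:-→d8:-→d9:-→d10:-→d11:-→d12:-→d13:-→d14:-→d15:-→d16:-→d17:-→d18:-→d19:-→d20:-→d21:-→d22:-→d23:-→d24:-→d25:-→d26:-→d27:-→d28:-→d29:-→d30:H4  best=H4
  ? 76.49.156.124  path d0:H6→d1:-→d2:-→d3:-→d4:-→d5:-→d6:-→d7:-→d8:-→d9:-→d10:-→d11:-→d12:-→d13:-→d14:-→d15:-→d16:-→d17:-→d18:-→d19:-→d20:-→d21:-→d22:-→d23:-→d24:-→d25:-→d26:-→d27:-→d28:-→d29:-→d30:H4  best=H4
  + 76.49.156.124/32 (H5) depth=32
  + 64.0.0.0/5 (H6) depth=5
  + 17.176.128.0/20 (H5) depth=20
  + 17.176.128.0/19 (H0) depth=19
  + 125.42.130.100/32 (H0) depth=32
  del 17.176.128.0/19 (clear depth 19)
  ? 125.42.130.100  path d0:H6→d1:-→d2:-→d3:-→d4:-→d5:-→d6:-→d7:-→d8:H2→d9:-→d10:-→d11:-→d12:-→d13:-→d14:-→d15:-→d16:-→d17:-→d18:-→d19:-→d20:-→d21:-→d22:-→d23:-→d24:-→d25:-→d26:-→d27:-→d28:-→d29:-→d30:-→d31:-→d32:H0  best=H0
  + 125.42.128.0/20 (H2) depth=20
  del 125.0.0.0/8 (clear depth 8)
  ? 76.49.156.125  path d0:H6→d1:-→d2:-→d3:-→d4:-→d5:-→d6:-→d7:-→d8:-→d9:-→d10:-→d11:-→d12:-→d13:-→d14:-→d15:-→d16:-→d17:-→d18:-→d19:-→d20:-→d21:-→d22:-→d23:-→d24:-→d25:-→d26:-→d27:-→d28:-→d29:-→d30:H4→d31:-  best=H4
  + 64.0.0.0/2 (H3) depth=2
  del 76.49.156.124/30 (clear depth 30)

== LOOKUPS ==
["H6","H6","H6","H2","H3","H6","H6","H4","H4","H0","H4"]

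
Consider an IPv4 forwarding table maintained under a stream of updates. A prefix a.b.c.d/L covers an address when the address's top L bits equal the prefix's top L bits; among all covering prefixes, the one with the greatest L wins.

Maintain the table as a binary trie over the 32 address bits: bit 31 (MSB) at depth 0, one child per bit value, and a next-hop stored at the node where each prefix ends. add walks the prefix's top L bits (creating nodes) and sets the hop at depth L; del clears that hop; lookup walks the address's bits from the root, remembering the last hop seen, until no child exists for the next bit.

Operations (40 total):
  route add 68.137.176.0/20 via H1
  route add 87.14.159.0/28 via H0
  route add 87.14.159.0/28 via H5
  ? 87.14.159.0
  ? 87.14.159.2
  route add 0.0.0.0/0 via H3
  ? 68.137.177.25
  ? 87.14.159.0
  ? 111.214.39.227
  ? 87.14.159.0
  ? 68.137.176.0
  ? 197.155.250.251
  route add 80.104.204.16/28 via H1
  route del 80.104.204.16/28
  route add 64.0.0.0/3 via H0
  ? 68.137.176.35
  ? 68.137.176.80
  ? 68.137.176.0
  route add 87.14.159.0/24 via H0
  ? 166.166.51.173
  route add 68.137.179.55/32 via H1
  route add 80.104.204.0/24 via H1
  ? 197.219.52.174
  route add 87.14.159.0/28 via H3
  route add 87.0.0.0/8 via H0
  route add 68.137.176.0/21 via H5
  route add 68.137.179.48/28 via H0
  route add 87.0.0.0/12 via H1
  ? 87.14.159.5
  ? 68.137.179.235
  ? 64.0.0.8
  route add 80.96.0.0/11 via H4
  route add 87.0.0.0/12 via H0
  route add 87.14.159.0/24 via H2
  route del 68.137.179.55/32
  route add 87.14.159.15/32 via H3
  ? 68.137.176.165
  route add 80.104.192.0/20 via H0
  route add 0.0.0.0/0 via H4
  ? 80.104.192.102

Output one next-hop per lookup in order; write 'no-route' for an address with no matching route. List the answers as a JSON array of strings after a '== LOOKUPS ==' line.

Trace:
  + 68.137.176.0/20 (H1) depth=20
  + 87.14.159.0/28 (H0) depth=28
  + 87.14.159.0/28 (H5) depth=28
  Q 87.14.159.0: descend 0101011100001110100111110000 ; hops seen [H5] ; pick H5
  Q 87.14.159.2: descend 0101011100001110100111110000 ; hops seen [H5] ; pick H5
  + 0.0.0.0/0 (H3) depth=0
  Q 68.137.177.25: descend 01000100100010011011 ; hops seen [H3,H1] ; pick H1
  Q 87.14.159.0: descend 0101011100001110100111110000 ; hops seen [H3,H5] ; pick H5
  Q 111.214.39.227: descend 01 ; hops seen [H3] ; pick H3
  Q 87.14.159.0: descend 0101011100001110100111110000 ; hops seen [H3,H5] ; pick H5
  Q 68.137.176.0: descend 01000100100010011011 ; hops seen [H3,H1] ; pick H1
  Q 197.155.250.251: descend ε ; hops seen [H3] ; pick H3
  + 80.104.204.16/28 (H1) depth=28
  del 80.104.204.16/28 (clear depth 28)
  + 64.0.0.0/3 (H0) depth=3
  Q 68.137.176.35: descend 01000100100010011011 ; hops seen [H3,H0,H1] ; pick H1
  Q 68.137.176.80: descend 01000100100010011011 ; hops seen [H3,H0,H1] ; pick H1
  Q 68.137.176.0: descend 01000100100010011011 ; hops seen [H3,H0,H1] ; pick H1
  + 87.14.159.0/24 (H0) depth=24
  Q 166.166.51.173: descend ε ; hops seen [H3] ; pick H3
  + 68.137.179.55/32 (H1) depth=32
  + 80.104.204.0/24 (H1) depth=24
  Q 197.219.52.174: descend ε ; hops seen [H3] ; pick H3
  + 87.14.159.0/28 (H3) depth=28
  + 87.0.0.0/8 (H0) depth=8
  + 68.137.176.0/21 (H5) depth=21
  + 68.137.179.48/28 (H0) depth=28
  + 87.0.0.0/12 (H1) depth=12
  Q 87.14.159.5: descend 0101011100001110100111110000 ; hops seen [H3,H0,H0,H1,H0,H3] ; pick H3
  Q 68.137.179.235: descend 010001001000100110110011 ; hops seen [H3,H0,H1,H5] ; pick H5
  Q 64.0.0.8: descend 01000 ; hops seen [H3,H0] ; pick H0
  + 80.96.0.0/11 (H4) depth=11
  + 87.0.0.0/12 (H0) depth=12
  + 87.14.159.0/24 (H2) depth=24
  del 68.137.179.55/32 (clear depth 32)
  + 87.14.159.15/32 (H3) depth=32
  Q 68.137.176.165: descend 0100010010001001101100 ; hops seen [H3,H0,H1,H5] ; pick H5
  + 80.104.192.0/20 (H0) depth=20
  + 0.0.0.0/0 (H4) depth=0
  Q 80.104.192.102: descend 01010000011010001100 ; hops seen [H4,H0,H4,H0] ; pick H0

== LOOKUPS ==
["H5","H5","H1","H5","H3","H5","H1","H3","H1","H1","H1","H3","H3","H3","H5","H0","H5","H0"]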